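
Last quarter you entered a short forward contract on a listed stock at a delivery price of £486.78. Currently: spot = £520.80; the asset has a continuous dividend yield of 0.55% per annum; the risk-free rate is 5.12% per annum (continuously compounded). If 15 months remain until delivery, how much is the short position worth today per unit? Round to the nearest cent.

-£60.63

Current fair forward for the remaining 15 months: F = S·e^((r − q)·T), (r − q) = 0.0512 − 0.0055 = 0.0457
F = 520.80 · e^(0.0457 × 15/12) = 520.80 × 1.058788 = 551.4168
Value of long forward = (F − K)·e^(−rT) = (551.4168 − 486.78) · e^(−0.0512·15/12)
= 64.6368 × 0.938005 = 60.63
Short position value = −(long value) = -£60.63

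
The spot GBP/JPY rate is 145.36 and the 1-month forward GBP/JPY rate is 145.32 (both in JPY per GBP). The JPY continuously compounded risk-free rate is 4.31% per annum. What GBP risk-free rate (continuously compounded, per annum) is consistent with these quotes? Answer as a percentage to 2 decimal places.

F = S·e^((r_JPY − r_GBP)T) ⇒ r_GBP = r_JPY − ln(F/S)/T
ln(145.32/145.36) = -0.000275; /(1/12) = -0.003300
r_GBP = 0.0431 + 0.003300 = 0.046400
r_GBP = 4.64%

4.64%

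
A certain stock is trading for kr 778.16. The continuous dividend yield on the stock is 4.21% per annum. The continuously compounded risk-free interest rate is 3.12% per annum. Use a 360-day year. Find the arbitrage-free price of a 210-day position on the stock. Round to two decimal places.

F = S·e^((r − q)T) = 778.16 · e^((0.0312 − 0.0421) × 210/360)
= 778.16 · e^-0.006358 = 778.16 × 0.993662
F = kr 773.23

kr 773.23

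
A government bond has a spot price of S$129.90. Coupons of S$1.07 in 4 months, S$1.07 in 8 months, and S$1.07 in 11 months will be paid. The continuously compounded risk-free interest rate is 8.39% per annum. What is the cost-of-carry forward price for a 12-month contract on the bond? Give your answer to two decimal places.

S$137.96

PV(coupons) I = 1.07·e^(−0.0839·4/12) + 1.07·e^(−0.0839·8/12) + 1.07·e^(−0.0839·11/12)
I = 1.0405 + 1.0118 + 0.9908 = 3.0431
F = (S − I)·e^(rT) = (129.90 − 3.0431) · e^(0.0839·12/12)
= 126.8569 · e^0.083900 = 126.8569 × 1.087520 = S$137.96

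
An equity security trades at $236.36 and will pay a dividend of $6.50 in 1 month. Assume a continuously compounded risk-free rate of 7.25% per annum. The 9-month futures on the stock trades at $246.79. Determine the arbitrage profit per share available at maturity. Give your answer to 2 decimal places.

$4.04 per share

PV(dividends) I = 6.50·e^(−0.0725·1/12) = 6.4608
Fair futures F* = (S − I)·e^(rT) = (236.36 − 6.4608)·e^0.054375 = 229.8992 × 1.055880 = 242.7460
Market $246.79 > fair 242.7460: forward overpriced → cash-and-carry (borrow at r, buy the stock and collect the dividends, short the forward).
Profit at T = |F_mkt − F*| = |246.79 − 242.7460| = $4.04 per share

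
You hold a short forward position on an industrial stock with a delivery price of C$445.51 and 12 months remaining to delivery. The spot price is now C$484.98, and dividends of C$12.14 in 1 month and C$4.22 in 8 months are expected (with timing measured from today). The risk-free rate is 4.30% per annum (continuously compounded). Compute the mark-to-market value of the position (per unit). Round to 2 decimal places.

PV(remaining dividends) I = 12.14·e^(−0.0430·1/12) + 4.22·e^(−0.0430·8/12) = 16.1973
Current forward F = (S − I)·e^(rT) = (484.98 − 16.1973)·e^(0.0430·12/12) = 468.7827 × 1.043938 = 489.3801
Value (long) = (F − K)·e^(−rT) = (489.3801 − 445.51) × 0.957911 = 42.0237
Short position value = −(long value) = -C$42.02

-C$42.02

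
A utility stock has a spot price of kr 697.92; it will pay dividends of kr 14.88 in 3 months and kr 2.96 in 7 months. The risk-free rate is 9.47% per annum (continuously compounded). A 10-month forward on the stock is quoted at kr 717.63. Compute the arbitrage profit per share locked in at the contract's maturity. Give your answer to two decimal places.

PV(dividends) I = 14.88·e^(−0.0947·3/12) + 2.96·e^(−0.0947·7/12) = 17.3328
Fair forward F* = (S − I)·e^(rT) = (697.92 − 17.3328)·e^0.078917 = 680.5872 × 1.082115 = 736.4736
Market kr 717.63 < fair 736.4736: forward underpriced → reverse cash-and-carry (short the stock, invest proceeds at r, pay the dividends, go long the forward).
Profit at T = |F_mkt − F*| = |717.63 − 736.4736| = kr 18.84 per share

kr 18.84 per share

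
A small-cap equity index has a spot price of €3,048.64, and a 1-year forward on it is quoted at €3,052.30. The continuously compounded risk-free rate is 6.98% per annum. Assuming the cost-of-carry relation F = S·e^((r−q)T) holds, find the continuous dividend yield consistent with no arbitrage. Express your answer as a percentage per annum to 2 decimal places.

6.86%

From F = S·e^((r−q)T): (r − q) = ln(F/S)/T
ln(3052.30/3048.64) = ln(1.001201) = 0.001200
(r − q) = 0.001200 / (1) = 0.001200
q = r − ln(F/S)/T = 0.0698 − 0.001200 = 0.068600
q = 6.86%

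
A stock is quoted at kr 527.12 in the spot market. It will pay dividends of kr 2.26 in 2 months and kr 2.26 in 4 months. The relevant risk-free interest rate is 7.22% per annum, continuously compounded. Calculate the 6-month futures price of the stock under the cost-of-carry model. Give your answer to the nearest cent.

PV(dividends) I = 2.26·e^(−0.0722·2/12) + 2.26·e^(−0.0722·4/12)
I = 2.2330 + 2.2063 = 4.4393
F = (S − I)·e^(rT) = (527.12 − 4.4393) · e^(0.0722·6/12)
= 522.6807 · e^0.036100 = 522.6807 × 1.036760 = kr 541.89

kr 541.89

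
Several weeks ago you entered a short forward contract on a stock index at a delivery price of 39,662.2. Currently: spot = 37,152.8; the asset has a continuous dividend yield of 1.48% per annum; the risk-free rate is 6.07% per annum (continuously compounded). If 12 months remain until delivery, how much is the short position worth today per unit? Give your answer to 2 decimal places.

Current fair forward for the remaining 12 months: F = S·e^((r − q)·T), (r − q) = 0.0607 − 0.0148 = 0.0459
F = 37152.8 · e^(0.0459 × 12/12) = 37152.8 × 1.04696971 = 38897.8562
Value of long forward = (F − K)·e^(−rT) = (38897.8562 − 39662.2) · e^(−0.0607·12/12)
= -764.3438 × 0.94110553 = -719.33
Short position value = −(long value) = 719.33

719.33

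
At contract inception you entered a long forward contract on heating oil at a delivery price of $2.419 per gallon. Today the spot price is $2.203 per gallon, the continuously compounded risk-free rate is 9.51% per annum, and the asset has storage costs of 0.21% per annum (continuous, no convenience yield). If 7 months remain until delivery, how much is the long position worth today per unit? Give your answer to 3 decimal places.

-$0.083 per gallon

Current fair forward for the remaining 7 months: F = S·e^((r + u)·T), (r + u) = 0.0951 + 0.0021 = 0.0972
F = 2.203 · e^(0.0972 × 7/12) = 2.203 × 1.058338 = 2.3315
Value of long forward = (F − K)·e^(−rT) = (2.3315 − 2.419) · e^(−0.0951·7/12)
= -0.0875 × 0.946036 = -0.083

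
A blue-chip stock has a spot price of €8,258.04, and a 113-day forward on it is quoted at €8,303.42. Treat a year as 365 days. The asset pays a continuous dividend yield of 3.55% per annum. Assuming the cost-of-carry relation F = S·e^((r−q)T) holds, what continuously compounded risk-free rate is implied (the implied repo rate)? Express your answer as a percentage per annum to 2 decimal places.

From F = S·e^((r−q)T): (r − q) = ln(F/S)/T
ln(8303.42/8258.04) = ln(1.005495) = 0.005480
(r − q) = 0.005480 / (113/365) = 0.017701
r = ln(F/S)/T + q = 0.017701 + 0.0355 = 0.053201
r = 5.32%

5.32%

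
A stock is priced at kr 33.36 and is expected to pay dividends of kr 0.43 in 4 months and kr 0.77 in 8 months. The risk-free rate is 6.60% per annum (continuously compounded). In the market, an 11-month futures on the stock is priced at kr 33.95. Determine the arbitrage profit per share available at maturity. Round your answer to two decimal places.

PV(dividends) I = 0.43·e^(−0.0660·4/12) + 0.77·e^(−0.0660·8/12) = 1.1575
Fair futures F* = (S − I)·e^(rT) = (33.36 − 1.1575)·e^0.060500 = 32.2025 × 1.062368 = 34.2109
Market kr 33.95 < fair 34.2109: forward underpriced → reverse cash-and-carry (short the stock, invest proceeds at r, pay the dividends, go long the forward).
Profit at T = |F_mkt − F*| = |33.95 − 34.2109| = kr 0.26 per share

kr 0.26 per share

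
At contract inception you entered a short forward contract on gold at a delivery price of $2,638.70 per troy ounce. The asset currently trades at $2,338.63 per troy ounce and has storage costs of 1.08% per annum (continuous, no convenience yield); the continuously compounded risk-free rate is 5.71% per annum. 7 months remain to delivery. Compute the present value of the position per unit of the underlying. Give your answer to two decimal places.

$198.85 per troy ounce

Current fair forward for the remaining 7 months: F = S·e^((r + u)·T), (r + u) = 0.0571 + 0.0108 = 0.0679
F = 2338.63 · e^(0.0679 × 7/12) = 2338.63 × 1.04040320 = 2433.1181
Value of long forward = (F − K)·e^(−rT) = (2433.1181 − 2638.70) · e^(−0.0571·7/12)
= -205.5819 × 0.96724028 = -198.85
Short position value = −(long value) = $198.85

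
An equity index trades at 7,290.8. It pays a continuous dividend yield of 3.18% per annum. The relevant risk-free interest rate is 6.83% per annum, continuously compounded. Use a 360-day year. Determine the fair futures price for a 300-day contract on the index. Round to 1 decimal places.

7,516.0

F = S·e^((r − q)T) = 7290.8 · e^((0.0683 − 0.0318) × 300/360)
= 7290.8 · e^0.030417 = 7290.8 × 1.030884
F = 7,516.0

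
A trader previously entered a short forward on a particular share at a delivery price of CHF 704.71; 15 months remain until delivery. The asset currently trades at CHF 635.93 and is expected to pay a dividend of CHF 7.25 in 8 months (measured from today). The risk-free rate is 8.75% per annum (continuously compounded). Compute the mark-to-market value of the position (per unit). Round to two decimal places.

PV(remaining dividends) I = 7.25·e^(−0.0875·8/12) = 6.8392
Current forward F = (S − I)·e^(rT) = (635.93 − 6.8392)·e^(0.0875·15/12) = 629.0908 × 1.115581 = 701.8017
Value (long) = (F − K)·e^(−rT) = (701.8017 − 704.71) × 0.896394 = -2.6070
Short position value = −(long value) = CHF 2.61

CHF 2.61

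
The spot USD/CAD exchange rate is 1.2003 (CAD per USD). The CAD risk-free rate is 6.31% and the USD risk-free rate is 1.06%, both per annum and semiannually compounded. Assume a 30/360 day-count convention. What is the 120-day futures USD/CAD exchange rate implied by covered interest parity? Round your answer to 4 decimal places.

1.2211

By covered interest parity, F = S · (1+r_CAD/2)^(2T) / (1+r_USD/2)^(2T)
= 1.2003 × 1.020924 / 1.003530 = 1.2003 × 1.017333
F = 1.2211 CAD per USD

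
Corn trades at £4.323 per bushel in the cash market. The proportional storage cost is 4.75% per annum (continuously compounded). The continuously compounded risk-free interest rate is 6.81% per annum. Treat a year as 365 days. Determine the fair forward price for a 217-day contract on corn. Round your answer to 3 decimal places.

Net carry = r + u − y = 0.0681 + 0.0475 − 0.0000 = 0.1156
F = S·e^((r+u−y)T) = 4.323 · e^(0.1156 × 217/365) = 4.323 · e^0.068727
= 4.323 × 1.071144 = £4.631 per bushel

£4.631 per bushel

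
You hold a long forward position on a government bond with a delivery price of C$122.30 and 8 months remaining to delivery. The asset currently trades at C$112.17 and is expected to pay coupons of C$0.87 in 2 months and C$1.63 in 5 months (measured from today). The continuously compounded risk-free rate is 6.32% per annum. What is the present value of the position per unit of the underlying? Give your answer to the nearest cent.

-C$7.53

PV(remaining coupons) I = 0.87·e^(−0.0632·2/12) + 1.63·e^(−0.0632·5/12) = 2.4485
Current forward F = (S − I)·e^(rT) = (112.17 − 2.4485)·e^(0.0632·8/12) = 109.7215 × 1.043034 = 114.4433
Value (long) = (F − K)·e^(−rT) = (114.4433 − 122.30) × 0.958742 = -7.5325
Value = -C$7.53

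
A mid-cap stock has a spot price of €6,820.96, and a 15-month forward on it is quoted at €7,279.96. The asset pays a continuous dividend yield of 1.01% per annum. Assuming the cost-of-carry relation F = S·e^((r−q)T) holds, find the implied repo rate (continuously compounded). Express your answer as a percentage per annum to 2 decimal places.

6.22%

From F = S·e^((r−q)T): (r − q) = ln(F/S)/T
ln(7279.96/6820.96) = ln(1.067293) = 0.065126
(r − q) = 0.065126 / (15/12) = 0.052101
r = ln(F/S)/T + q = 0.052101 + 0.0101 = 0.062201
r = 6.22%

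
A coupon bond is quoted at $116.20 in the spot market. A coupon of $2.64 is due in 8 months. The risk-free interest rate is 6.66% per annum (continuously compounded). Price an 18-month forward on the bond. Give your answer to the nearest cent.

PV(coupons) I = 2.64·e^(−0.0666·8/12)
I = 2.5253
F = (S − I)·e^(rT) = (116.20 − 2.5253) · e^(0.0666·18/12)
= 113.6747 · e^0.099900 = 113.6747 × 1.105060 = $125.62

$125.62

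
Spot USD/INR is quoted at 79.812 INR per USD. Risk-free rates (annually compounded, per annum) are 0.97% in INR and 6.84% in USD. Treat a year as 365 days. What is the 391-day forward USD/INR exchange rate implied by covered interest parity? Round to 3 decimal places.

75.124

By covered interest parity, F = S · (1+r_INR)^T / (1+r_USD)^T
= 79.812 × 1.010395 / 1.073447 = 79.812 × 0.941262
F = 75.124 INR per USD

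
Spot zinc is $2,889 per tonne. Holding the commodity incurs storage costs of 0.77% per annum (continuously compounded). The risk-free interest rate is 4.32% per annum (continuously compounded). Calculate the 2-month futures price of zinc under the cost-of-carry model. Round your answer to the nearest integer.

Net carry = r + u − y = 0.0432 + 0.0077 − 0.0000 = 0.0509
F = S·e^((r+u−y)T) = 2889 · e^(0.0509 × 2/12) = 2889 · e^0.008483
= 2889 × 1.008519 = $2,914 per tonne

$2,914 per tonne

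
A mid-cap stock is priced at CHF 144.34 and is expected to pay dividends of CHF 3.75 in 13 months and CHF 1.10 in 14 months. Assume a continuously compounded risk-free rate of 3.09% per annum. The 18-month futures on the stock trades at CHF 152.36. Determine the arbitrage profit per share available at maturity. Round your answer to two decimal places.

CHF 6.08 per share

PV(dividends) I = 3.75·e^(−0.0309·13/12) + 1.10·e^(−0.0309·14/12) = 4.6876
Fair futures F* = (S − I)·e^(rT) = (144.34 − 4.6876)·e^0.046350 = 139.6524 × 1.047441 = 146.2776
Market CHF 152.36 > fair 146.2776: forward overpriced → cash-and-carry (borrow at r, buy the stock and collect the dividends, short the forward).
Profit at T = |F_mkt − F*| = |152.36 − 146.2776| = CHF 6.08 per share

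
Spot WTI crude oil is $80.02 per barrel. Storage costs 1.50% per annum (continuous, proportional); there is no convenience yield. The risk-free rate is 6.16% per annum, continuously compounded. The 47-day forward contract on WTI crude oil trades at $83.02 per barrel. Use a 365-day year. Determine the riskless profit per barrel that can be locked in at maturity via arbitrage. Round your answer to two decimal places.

Fair forward: F* = S·e^(carry·T), with carry = (r + u) = 0.0616 + 0.0150 = 0.0766
F* = 80.02 · e^(0.0766 × 47/365) = 80.02 · e^0.009864 = 80.02 × 1.009913 = $80.8132
Market $83.02 > fair $80.8132: forward overpriced → cash-and-carry (buy spot, short the forward).
At maturity, profit = |F_mkt − F*| = |83.02 − 80.8132| = $2.21 per barrel

$2.21 per barrel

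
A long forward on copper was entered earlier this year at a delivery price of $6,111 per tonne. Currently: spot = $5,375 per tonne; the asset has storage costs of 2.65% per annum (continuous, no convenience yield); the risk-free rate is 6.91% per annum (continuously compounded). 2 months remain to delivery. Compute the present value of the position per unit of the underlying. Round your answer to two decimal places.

-$642.23 per tonne

Current fair forward for the remaining 2 months: F = S·e^((r + u)·T), (r + u) = 0.0691 + 0.0265 = 0.0956
F = 5375 · e^(0.0956 × 2/12) = 5375 × 1.01606095 = 5461.3276
Value of long forward = (F − K)·e^(−rT) = (5461.3276 − 6111) · e^(−0.0691·2/12)
= -649.6724 × 0.98854940 = -642.23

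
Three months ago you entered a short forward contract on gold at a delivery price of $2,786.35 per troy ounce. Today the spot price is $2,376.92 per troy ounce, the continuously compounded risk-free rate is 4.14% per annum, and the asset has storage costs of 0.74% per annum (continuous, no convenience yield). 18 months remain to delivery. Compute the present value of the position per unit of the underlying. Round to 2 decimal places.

Current fair forward for the remaining 18 months: F = S·e^((r + u)·T), (r + u) = 0.0414 + 0.0074 = 0.0488
F = 2376.92 · e^(0.0488 × 18/12) = 2376.92 × 1.07594570 = 2557.4369
Value of long forward = (F − K)·e^(−rT) = (2557.4369 − 2786.35) · e^(−0.0414·18/12)
= -228.9131 × 0.93978890 = -215.13
Short position value = −(long value) = $215.13

$215.13 per troy ounce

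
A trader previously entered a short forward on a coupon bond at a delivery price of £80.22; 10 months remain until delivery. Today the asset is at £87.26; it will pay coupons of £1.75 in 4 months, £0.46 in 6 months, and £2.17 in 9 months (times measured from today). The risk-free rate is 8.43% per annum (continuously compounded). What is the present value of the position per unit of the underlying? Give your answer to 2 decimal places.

PV(remaining coupons) I = 1.75·e^(−0.0843·4/12) + 0.46·e^(−0.0843·6/12) + 2.17·e^(−0.0843·9/12) = 4.1796
Current forward F = (S − I)·e^(rT) = (87.26 − 4.1796)·e^(0.0843·10/12) = 83.0804 × 1.072776 = 89.1267
Value (long) = (F − K)·e^(−rT) = (89.1267 − 80.22) × 0.932161 = 8.3025
Short position value = −(long value) = -£8.30

-£8.30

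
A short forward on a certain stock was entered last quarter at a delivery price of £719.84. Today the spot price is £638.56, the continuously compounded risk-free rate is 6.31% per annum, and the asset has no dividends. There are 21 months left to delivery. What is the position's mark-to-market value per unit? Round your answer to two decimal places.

£6.02

Current fair forward for the remaining 21 months: F = S·e^(r·T), r = 0.0631
F = 638.56 · e^(0.0631 × 21/12) = 638.56 × 1.116753 = 713.1138
Value of long forward = (F − K)·e^(−rT) = (713.1138 − 719.84) · e^(−0.0631·21/12)
= -6.7262 × 0.895453 = -6.02
Short position value = −(long value) = £6.02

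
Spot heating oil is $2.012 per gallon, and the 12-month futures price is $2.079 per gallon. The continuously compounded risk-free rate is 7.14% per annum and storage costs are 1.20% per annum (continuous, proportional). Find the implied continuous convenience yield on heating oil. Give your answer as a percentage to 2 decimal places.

F = S·e^((r+u−y)T) ⇒ (r+u−y) = ln(F/S)/T
ln(2.079/2.012) = 0.032758; /T ⇒ 0.032758
y = r + u − ln(F/S)/T = 0.0714 + 0.0120 − 0.032758 = 0.050642
y = 5.06%

5.06%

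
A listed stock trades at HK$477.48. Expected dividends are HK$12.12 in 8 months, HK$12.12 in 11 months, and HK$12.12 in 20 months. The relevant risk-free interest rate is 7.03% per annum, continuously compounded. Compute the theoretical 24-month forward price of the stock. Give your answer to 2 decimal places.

PV(dividends) I = 12.12·e^(−0.0703·8/12) + 12.12·e^(−0.0703·11/12) + 12.12·e^(−0.0703·20/12)
I = 11.5651 + 11.3636 + 10.7800 = 33.7087
F = (S − I)·e^(rT) = (477.48 − 33.7087) · e^(0.0703·24/12)
= 443.7713 · e^0.140600 = 443.7713 × 1.150964 = HK$510.76

HK$510.76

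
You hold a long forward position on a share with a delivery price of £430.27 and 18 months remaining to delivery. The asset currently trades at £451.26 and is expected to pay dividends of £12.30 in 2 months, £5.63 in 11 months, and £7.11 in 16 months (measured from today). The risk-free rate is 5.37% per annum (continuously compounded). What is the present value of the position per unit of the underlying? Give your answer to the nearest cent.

£30.12

PV(remaining dividends) I = 12.30·e^(−0.0537·2/12) + 5.63·e^(−0.0537·11/12) + 7.11·e^(−0.0537·16/12) = 24.1687
Current forward F = (S − I)·e^(rT) = (451.26 − 24.1687)·e^(0.0537·18/12) = 427.0913 × 1.083883 = 462.9170
Value (long) = (F − K)·e^(−rT) = (462.9170 − 430.27) × 0.922609 = 30.1204
Value = £30.12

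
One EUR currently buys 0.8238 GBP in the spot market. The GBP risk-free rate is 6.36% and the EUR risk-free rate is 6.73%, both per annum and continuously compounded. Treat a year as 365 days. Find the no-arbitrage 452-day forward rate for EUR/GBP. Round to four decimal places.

0.8200

F = S·e^((r_GBP − r_EUR)T) = 0.8238 · e^((0.0636 − 0.0673) × 452/365)
= 0.8238 · e^-0.004582 = 0.8238 × 0.995428
F = 0.8200 GBP per EUR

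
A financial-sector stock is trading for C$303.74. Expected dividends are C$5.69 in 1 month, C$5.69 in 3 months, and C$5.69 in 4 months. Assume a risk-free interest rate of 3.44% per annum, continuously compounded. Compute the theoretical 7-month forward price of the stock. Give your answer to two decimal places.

PV(dividends) I = 5.69·e^(−0.0344·1/12) + 5.69·e^(−0.0344·3/12) + 5.69·e^(−0.0344·4/12)
I = 5.6737 + 5.6413 + 5.6251 = 16.9401
F = (S − I)·e^(rT) = (303.74 − 16.9401) · e^(0.0344·7/12)
= 286.7999 · e^0.020067 = 286.7999 × 1.020270 = C$292.61

C$292.61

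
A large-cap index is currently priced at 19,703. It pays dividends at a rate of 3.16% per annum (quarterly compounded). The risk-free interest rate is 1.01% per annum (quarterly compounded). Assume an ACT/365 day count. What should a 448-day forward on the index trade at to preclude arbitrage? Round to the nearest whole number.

19,192

F = S · (1+r/4)^(4T) / (1+q/4)^(4T)
= 19703 × 1.012458 / 1.039389 = 19703 × 0.974090
F = 19,192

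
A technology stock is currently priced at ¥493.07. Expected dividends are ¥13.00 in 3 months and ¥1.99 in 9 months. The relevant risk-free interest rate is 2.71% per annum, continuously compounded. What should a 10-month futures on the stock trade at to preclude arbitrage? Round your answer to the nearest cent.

PV(dividends) I = 13.00·e^(−0.0271·3/12) + 1.99·e^(−0.0271·9/12)
I = 12.9122 + 1.9500 = 14.8622
F = (S − I)·e^(rT) = (493.07 − 14.8622) · e^(0.0271·10/12)
= 478.2078 · e^0.022583 = 478.2078 × 1.022840 = ¥489.13

¥489.13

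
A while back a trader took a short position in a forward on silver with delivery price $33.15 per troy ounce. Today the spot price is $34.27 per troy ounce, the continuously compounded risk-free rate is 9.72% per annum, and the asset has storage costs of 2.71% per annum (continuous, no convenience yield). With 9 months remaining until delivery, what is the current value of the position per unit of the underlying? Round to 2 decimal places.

-$4.15 per troy ounce

Current fair forward for the remaining 9 months: F = S·e^((r + u)·T), (r + u) = 0.0972 + 0.0271 = 0.1243
F = 34.27 · e^(0.1243 × 9/12) = 34.27 × 1.097709 = 37.6185
Value of long forward = (F − K)·e^(−rT) = (37.6185 − 33.15) · e^(−0.0972·9/12)
= 4.4685 × 0.929694 = 4.15
Short position value = −(long value) = -$4.15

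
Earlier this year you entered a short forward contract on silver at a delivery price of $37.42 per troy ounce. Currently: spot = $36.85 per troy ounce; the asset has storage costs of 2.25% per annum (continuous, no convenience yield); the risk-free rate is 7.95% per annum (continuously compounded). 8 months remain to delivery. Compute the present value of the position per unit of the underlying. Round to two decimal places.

Current fair forward for the remaining 8 months: F = S·e^((r + u)·T), (r + u) = 0.0795 + 0.0225 = 0.1020
F = 36.85 · e^(0.1020 × 8/12) = 36.85 × 1.070365 = 39.4430
Value of long forward = (F − K)·e^(−rT) = (39.4430 − 37.42) · e^(−0.0795·8/12)
= 2.0230 × 0.948380 = 1.92
Short position value = −(long value) = -$1.92

-$1.92 per troy ounce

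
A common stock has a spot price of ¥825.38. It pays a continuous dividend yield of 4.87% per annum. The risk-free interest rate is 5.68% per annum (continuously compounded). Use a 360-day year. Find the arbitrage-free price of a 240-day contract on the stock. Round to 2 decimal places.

F = S·e^((r − q)T) = 825.38 · e^((0.0568 − 0.0487) × 240/360)
= 825.38 · e^0.005400 = 825.38 × 1.005415
F = ¥829.85

¥829.85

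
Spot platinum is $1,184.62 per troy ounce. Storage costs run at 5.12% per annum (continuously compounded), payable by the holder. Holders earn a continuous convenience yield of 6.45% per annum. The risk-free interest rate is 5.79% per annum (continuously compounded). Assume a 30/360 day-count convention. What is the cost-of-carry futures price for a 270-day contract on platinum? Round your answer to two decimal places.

Net carry = r + u − y = 0.0579 + 0.0512 − 0.0645 = 0.0446
F = S·e^((r+u−y)T) = 1184.62 · e^(0.0446 × 270/360) = 1184.62 · e^0.03345000
= 1184.62 × 1.03401574 = $1,224.92 per troy ounce

$1,224.92 per troy ounce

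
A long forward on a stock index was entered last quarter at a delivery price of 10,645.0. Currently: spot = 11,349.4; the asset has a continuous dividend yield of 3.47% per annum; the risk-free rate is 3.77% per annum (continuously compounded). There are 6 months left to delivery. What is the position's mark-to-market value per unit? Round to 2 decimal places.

707.97

Current fair forward for the remaining 6 months: F = S·e^((r − q)·T), (r − q) = 0.0377 − 0.0347 = 0.0030
F = 11349.4 · e^(0.0030 × 6/12) = 11349.4 × 1.00150113 = 11366.4369
Value of long forward = (F − K)·e^(−rT) = (11366.4369 − 10645.0) · e^(−0.0377·6/12)
= 721.4369 × 0.98132655 = 707.97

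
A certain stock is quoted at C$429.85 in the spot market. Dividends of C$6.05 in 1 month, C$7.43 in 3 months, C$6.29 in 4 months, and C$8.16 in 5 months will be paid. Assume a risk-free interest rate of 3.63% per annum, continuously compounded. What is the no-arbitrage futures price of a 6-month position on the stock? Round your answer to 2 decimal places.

C$409.57

PV(dividends) I = 6.05·e^(−0.0363·1/12) + 7.43·e^(−0.0363·3/12) + 6.29·e^(−0.0363·4/12) + 8.16·e^(−0.0363·5/12)
I = 6.0317 + 7.3629 + 6.2143 + 8.0375 = 27.6464
F = (S − I)·e^(rT) = (429.85 − 27.6464) · e^(0.0363·6/12)
= 402.2036 · e^0.018150 = 402.2036 × 1.018316 = C$409.57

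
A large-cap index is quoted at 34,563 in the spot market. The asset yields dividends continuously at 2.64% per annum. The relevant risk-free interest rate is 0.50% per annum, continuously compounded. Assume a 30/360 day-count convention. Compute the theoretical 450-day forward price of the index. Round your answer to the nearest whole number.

33,651

F = S·e^((r − q)T) = 34563 · e^((0.0050 − 0.0264) × 450/360)
= 34563 · e^-0.026750 = 34563 × 0.973605
F = 33,651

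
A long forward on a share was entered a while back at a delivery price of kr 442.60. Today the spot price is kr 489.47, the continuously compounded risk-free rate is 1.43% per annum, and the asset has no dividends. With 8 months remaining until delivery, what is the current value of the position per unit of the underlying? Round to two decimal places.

kr 51.07

Current fair forward for the remaining 8 months: F = S·e^(r·T), r = 0.0143
F = 489.47 · e^(0.0143 × 8/12) = 489.47 × 1.009579 = 494.1586
Value of long forward = (F − K)·e^(−rT) = (494.1586 − 442.60) · e^(−0.0143·8/12)
= 51.5586 × 0.990512 = 51.07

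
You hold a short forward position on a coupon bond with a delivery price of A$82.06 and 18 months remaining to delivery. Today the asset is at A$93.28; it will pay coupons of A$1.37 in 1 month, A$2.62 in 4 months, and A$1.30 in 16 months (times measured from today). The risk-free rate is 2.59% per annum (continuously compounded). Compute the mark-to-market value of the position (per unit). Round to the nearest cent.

PV(remaining coupons) I = 1.37·e^(−0.0259·1/12) + 2.62·e^(−0.0259·4/12) + 1.30·e^(−0.0259·16/12) = 5.2204
Current forward F = (S − I)·e^(rT) = (93.28 − 5.2204)·e^(0.0259·18/12) = 88.0596 × 1.039615 = 91.5481
Value (long) = (F − K)·e^(−rT) = (91.5481 − 82.06) × 0.961895 = 9.1266
Short position value = −(long value) = -A$9.13

-A$9.13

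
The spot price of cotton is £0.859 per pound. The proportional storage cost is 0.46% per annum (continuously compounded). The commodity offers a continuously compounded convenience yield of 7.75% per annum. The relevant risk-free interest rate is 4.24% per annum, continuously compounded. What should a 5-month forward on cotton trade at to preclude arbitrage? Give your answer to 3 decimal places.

Net carry = r + u − y = 0.0424 + 0.0046 − 0.0775 = -0.0305
F = S·e^((r+u−y)T) = 0.859 · e^(-0.0305 × 5/12) = 0.859 · e^-0.012708
= 0.859 × 0.987372 = £0.848 per pound

£0.848 per pound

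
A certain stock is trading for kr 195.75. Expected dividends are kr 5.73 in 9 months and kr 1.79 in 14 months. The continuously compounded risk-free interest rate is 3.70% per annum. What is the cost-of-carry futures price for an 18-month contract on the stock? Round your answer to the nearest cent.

PV(dividends) I = 5.73·e^(−0.0370·9/12) + 1.79·e^(−0.0370·14/12)
I = 5.5732 + 1.7144 = 7.2876
F = (S − I)·e^(rT) = (195.75 − 7.2876) · e^(0.0370·18/12)
= 188.4624 · e^0.055500 = 188.4624 × 1.057069 = kr 199.22

kr 199.22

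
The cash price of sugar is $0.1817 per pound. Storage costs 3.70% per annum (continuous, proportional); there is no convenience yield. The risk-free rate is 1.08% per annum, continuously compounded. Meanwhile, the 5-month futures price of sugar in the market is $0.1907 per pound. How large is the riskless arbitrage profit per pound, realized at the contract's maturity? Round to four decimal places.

$0.0053 per pound

Fair futures: F* = S·e^(carry·T), with carry = (r + u) = 0.0108 + 0.0370 = 0.0478
F* = 0.1817 · e^(0.0478 × 5/12) = 0.1817 · e^0.019917 = 0.1817 × 1.020117 = $0.1854
Market $0.1907 > fair $0.1854: forward overpriced → cash-and-carry (buy spot, short the forward).
At maturity, profit = |F_mkt − F*| = |0.1907 − 0.1854| = $0.0053 per pound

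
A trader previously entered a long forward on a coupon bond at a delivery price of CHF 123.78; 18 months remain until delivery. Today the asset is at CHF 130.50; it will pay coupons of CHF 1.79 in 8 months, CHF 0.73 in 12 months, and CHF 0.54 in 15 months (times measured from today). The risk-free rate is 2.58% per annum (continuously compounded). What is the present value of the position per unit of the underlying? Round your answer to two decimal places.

PV(remaining coupons) I = 1.79·e^(−0.0258·8/12) + 0.73·e^(−0.0258·12/12) + 0.54·e^(−0.0258·15/12) = 2.9937
Current forward F = (S − I)·e^(rT) = (130.50 − 2.9937)·e^(0.0258·18/12) = 127.5063 × 1.039459 = 132.5376
Value (long) = (F − K)·e^(−rT) = (132.5376 − 123.78) × 0.962039 = 8.4252
Value = CHF 8.43

CHF 8.43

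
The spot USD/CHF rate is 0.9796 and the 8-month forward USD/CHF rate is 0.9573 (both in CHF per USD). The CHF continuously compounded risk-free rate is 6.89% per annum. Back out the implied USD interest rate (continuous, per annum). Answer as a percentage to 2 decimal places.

10.34%

F = S·e^((r_CHF − r_USD)T) ⇒ r_USD = r_CHF − ln(F/S)/T
ln(0.9573/0.9796) = -0.023028; /(8/12) = -0.034542
r_USD = 0.0689 + 0.034542 = 0.103442
r_USD = 10.34%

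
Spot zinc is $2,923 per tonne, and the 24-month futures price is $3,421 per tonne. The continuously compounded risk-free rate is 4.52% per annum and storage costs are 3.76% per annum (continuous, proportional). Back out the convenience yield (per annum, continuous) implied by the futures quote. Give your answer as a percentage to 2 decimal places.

0.41%

F = S·e^((r+u−y)T) ⇒ (r+u−y) = ln(F/S)/T
ln(3421/2923) = 0.157322; /T ⇒ 0.078661
y = r + u − ln(F/S)/T = 0.0452 + 0.0376 − 0.078661 = 0.004139
y = 0.41%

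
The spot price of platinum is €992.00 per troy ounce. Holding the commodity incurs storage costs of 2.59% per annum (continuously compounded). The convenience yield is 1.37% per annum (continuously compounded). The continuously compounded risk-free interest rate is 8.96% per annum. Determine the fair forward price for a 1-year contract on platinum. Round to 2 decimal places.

€1,098.30 per troy ounce

Net carry = r + u − y = 0.0896 + 0.0259 − 0.0137 = 0.1018
F = S·e^((r+u−y)T) = 992.00 · e^(0.1018 × 1) = 992.00 · e^0.101800
= 992.00 × 1.107162 = €1,098.30 per troy ounce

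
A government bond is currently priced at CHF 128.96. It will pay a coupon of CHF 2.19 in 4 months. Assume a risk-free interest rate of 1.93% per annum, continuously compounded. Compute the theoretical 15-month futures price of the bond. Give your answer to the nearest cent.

PV(coupons) I = 2.19·e^(−0.0193·4/12)
I = 2.1760
F = (S − I)·e^(rT) = (128.96 − 2.1760) · e^(0.0193·15/12)
= 126.7840 · e^0.024125 = 126.7840 × 1.024418 = CHF 129.88

CHF 129.88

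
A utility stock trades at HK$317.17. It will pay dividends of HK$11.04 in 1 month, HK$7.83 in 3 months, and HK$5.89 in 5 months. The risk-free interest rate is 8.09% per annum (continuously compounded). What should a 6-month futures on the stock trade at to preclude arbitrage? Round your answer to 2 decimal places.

HK$304.92

PV(dividends) I = 11.04·e^(−0.0809·1/12) + 7.83·e^(−0.0809·3/12) + 5.89·e^(−0.0809·5/12)
I = 10.9658 + 7.6732 + 5.6948 = 24.3338
F = (S − I)·e^(rT) = (317.17 − 24.3338) · e^(0.0809·6/12)
= 292.8362 · e^0.040450 = 292.8362 × 1.041279 = HK$304.92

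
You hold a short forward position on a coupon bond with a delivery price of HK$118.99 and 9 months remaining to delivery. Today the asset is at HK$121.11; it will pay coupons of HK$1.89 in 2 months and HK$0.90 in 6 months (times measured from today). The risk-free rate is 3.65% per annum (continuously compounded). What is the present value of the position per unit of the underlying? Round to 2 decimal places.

-HK$2.57

PV(remaining coupons) I = 1.89·e^(−0.0365·2/12) + 0.90·e^(−0.0365·6/12) = 2.7623
Current forward F = (S − I)·e^(rT) = (121.11 − 2.7623)·e^(0.0365·9/12) = 118.3477 × 1.027753 = 121.6322
Value (long) = (F − K)·e^(−rT) = (121.6322 − 118.99) × 0.972996 = 2.5709
Short position value = −(long value) = -HK$2.57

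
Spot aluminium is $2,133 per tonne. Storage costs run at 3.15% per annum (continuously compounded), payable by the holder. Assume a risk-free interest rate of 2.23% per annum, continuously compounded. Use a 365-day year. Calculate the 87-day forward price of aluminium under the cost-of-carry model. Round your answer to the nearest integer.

Net carry = r + u − y = 0.0223 + 0.0315 − 0.0000 = 0.0538
F = S·e^((r+u−y)T) = 2133 · e^(0.0538 × 87/365) = 2133 · e^0.012824
= 2133 × 1.012907 = $2,161 per tonne

$2,161 per tonne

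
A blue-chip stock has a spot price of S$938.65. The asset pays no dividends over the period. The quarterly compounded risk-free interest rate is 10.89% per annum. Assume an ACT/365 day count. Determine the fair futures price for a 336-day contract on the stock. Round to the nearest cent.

S$1,036.24

F = S · (1+r/4)^(4T)
= 938.65 × 1.103964
F = S$1,036.24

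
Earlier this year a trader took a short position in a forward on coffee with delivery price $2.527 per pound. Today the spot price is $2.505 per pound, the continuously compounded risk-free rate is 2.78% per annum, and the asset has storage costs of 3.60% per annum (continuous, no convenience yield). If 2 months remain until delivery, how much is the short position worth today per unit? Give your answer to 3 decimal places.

-$0.005 per pound

Current fair forward for the remaining 2 months: F = S·e^((r + u)·T), (r + u) = 0.0278 + 0.0360 = 0.0638
F = 2.505 · e^(0.0638 × 2/12) = 2.505 × 1.010690 = 2.5318
Value of long forward = (F − K)·e^(−rT) = (2.5318 − 2.527) · e^(−0.0278·2/12)
= 0.0048 × 0.995377 = 0.005
Short position value = −(long value) = -$0.005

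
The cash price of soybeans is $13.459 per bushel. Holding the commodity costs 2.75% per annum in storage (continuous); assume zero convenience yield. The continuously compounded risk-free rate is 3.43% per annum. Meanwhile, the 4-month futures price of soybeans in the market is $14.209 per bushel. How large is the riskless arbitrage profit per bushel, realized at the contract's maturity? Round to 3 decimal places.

$0.470 per bushel

Fair futures: F* = S·e^(carry·T), with carry = (r + u) = 0.0343 + 0.0275 = 0.0618
F* = 13.459 · e^(0.0618 × 4/12) = 13.459 · e^0.020600 = 13.459 × 1.020814 = $13.7391
Market $14.209 > fair $13.7391: forward overpriced → cash-and-carry (buy spot, short the forward).
At maturity, profit = |F_mkt − F*| = |14.209 − 13.7391| = $0.470 per bushel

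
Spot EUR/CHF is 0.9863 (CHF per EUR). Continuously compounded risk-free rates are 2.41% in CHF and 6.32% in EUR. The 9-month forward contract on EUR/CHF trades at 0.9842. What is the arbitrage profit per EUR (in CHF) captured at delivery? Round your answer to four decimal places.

0.0264 per EUR (in CHF)

Fair forward: F* = S·e^(carry·T), with carry = (r_CHF − r_EUR) = 0.0241 − 0.0632 = -0.0391
F* = 0.9863 · e^(-0.0391 × 9/12) = 0.9863 · e^-0.029325 = 0.9863 × 0.971101 = 0.9578
Market 0.9842 > fair 0.9578: forward overpriced → cash-and-carry (buy spot, short the forward).
At maturity, profit = |F_mkt − F*| = |0.9842 − 0.9578| = 0.0264 per EUR (in CHF)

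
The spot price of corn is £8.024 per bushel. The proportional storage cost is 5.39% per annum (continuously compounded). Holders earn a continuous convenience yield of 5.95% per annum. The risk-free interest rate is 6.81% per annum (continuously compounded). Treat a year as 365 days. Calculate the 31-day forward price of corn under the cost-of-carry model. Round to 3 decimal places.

£8.067 per bushel

Net carry = r + u − y = 0.0681 + 0.0539 − 0.0595 = 0.0625
F = S·e^((r+u−y)T) = 8.024 · e^(0.0625 × 31/365) = 8.024 · e^0.005308
= 8.024 × 1.005322 = £8.067 per bushel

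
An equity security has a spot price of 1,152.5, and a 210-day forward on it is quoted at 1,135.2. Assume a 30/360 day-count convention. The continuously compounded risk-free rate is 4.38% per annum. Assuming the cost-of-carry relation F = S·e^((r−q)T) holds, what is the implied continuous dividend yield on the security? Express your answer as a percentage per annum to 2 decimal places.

From F = S·e^((r−q)T): (r − q) = ln(F/S)/T
ln(1135.2/1152.5) = ln(0.984989) = -0.015125
(r − q) = -0.015125 / (210/360) = -0.025929
q = r − ln(F/S)/T = 0.0438 + 0.025929 = 0.069729
q = 6.97%

6.97%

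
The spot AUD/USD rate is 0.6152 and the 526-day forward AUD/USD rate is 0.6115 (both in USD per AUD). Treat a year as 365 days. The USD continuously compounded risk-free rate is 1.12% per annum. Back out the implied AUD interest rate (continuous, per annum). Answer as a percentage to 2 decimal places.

1.54%

F = S·e^((r_USD − r_AUD)T) ⇒ r_AUD = r_USD − ln(F/S)/T
ln(0.6115/0.6152) = -0.006032; /(526/365) = -0.004186
r_AUD = 0.0112 + 0.004186 = 0.015386
r_AUD = 1.54%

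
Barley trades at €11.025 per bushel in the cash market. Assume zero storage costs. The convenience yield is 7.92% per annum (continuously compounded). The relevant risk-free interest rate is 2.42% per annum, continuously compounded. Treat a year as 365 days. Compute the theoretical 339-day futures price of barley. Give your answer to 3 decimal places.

€10.476 per bushel

Net carry = r + u − y = 0.0242 + 0.0000 − 0.0792 = -0.0550
F = S·e^((r+u−y)T) = 11.025 · e^(-0.0550 × 339/365) = 11.025 · e^-0.051082
= 11.025 × 0.950201 = €10.476 per bushel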